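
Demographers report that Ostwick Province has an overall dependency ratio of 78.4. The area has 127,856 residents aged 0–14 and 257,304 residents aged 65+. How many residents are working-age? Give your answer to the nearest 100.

Total dependency ratio = (youth + elderly) / working-age × 100
78.4 = (127,856 + 257,304) / W × 100
⇒ 491,300

Working-age: 491,300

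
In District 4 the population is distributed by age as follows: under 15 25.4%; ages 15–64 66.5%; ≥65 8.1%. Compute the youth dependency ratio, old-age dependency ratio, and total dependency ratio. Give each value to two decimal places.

Youth dependency ratio = 25.4 / 66.5 × 100 = 38.20
Old-age dependency ratio = 8.1 / 66.5 × 100 = 12.18
Total dependency ratio = (25.4 + 8.1) / 66.5 × 100 = 33.5 / 66.5 × 100 = 50.38

Youth dependency ratio: 38.20
Old-age dependency ratio: 12.18
Total dependency ratio: 50.38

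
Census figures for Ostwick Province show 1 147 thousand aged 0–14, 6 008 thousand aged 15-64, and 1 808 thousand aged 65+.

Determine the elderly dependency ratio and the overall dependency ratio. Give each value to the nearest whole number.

Old-age dependency ratio = 1 808 / 6 008 × 100 = 30
Total dependency ratio = (1 147 + 1 808) / 6 008 × 100 = 2 955 / 6 008 × 100 = 49

Old-age dependency ratio: 30
Total dependency ratio: 49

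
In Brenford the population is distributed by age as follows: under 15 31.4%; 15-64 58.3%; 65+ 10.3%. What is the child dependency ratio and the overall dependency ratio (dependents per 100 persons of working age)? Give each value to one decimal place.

Youth dependency ratio = 31.4 / 58.3 × 100 = 53.9
Total dependency ratio = (31.4 + 10.3) / 58.3 × 100 = 41.7 / 58.3 × 100 = 71.5

Youth dependency ratio: 53.9
Total dependency ratio: 71.5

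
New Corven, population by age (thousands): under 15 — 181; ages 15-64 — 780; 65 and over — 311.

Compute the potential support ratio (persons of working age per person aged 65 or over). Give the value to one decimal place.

Potential support ratio: 2.5

Potential support ratio = 780 / 311 = 2.5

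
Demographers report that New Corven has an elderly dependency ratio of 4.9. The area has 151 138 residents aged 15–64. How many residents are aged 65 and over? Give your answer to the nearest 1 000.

Old-age dependency ratio = elderly / working-age × 100
4.9 = E / 151 138 × 100
⇒ 7 000

Aged 65 and over: 7 000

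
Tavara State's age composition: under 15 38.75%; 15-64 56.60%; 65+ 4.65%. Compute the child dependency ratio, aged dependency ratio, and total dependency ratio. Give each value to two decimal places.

Youth dependency ratio = 38.75 / 56.60 × 100 = 68.46
Old-age dependency ratio = 4.65 / 56.60 × 100 = 8.22
Total dependency ratio = (38.75 + 4.65) / 56.60 × 100 = 43.40 / 56.60 × 100 = 76.68

Youth dependency ratio: 68.46
Old-age dependency ratio: 8.22
Total dependency ratio: 76.68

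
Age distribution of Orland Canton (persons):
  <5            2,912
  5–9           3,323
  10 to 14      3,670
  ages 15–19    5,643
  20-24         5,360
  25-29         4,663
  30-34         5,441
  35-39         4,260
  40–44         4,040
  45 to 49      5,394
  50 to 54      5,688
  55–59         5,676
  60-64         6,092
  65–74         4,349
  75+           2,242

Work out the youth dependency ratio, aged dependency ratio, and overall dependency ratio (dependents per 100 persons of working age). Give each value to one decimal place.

Youth dependency ratio: 19.0
Old-age dependency ratio: 12.6
Total dependency ratio: 31.6

0–14: 2,912 + 3,323 + 3,670 = 9,905
15–64: 5,643 + 5,360 + 4,663 + 5,441 + 4,260 + 4,040 + 5,394 + 5,688 + 5,676 + 6,092 = 52,257
65+: 4,349 + 2,242 = 6,591
Youth dependency ratio = 9,905 / 52,257 × 100 = 19.0
Old-age dependency ratio = 6,591 / 52,257 × 100 = 12.6
Total dependency ratio = (9,905 + 6,591) / 52,257 × 100 = 16,496 / 52,257 × 100 = 31.6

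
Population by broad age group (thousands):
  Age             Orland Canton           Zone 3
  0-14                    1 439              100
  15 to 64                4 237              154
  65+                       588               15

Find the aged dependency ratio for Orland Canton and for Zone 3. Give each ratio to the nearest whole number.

Orland Canton: 588 / 4 237 × 100 = 14
Zone 3: 15 / 154 × 100 = 10

Orland Canton: 14
Zone 3: 10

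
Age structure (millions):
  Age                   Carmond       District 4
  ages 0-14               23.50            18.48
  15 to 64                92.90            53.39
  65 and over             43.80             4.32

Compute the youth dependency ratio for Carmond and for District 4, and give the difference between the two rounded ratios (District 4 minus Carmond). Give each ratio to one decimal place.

Carmond: 25.3
District 4: 34.6
Difference: +9.3

Carmond: 23.50 / 92.90 × 100 = 25.3
District 4: 18.48 / 53.39 × 100 = 34.6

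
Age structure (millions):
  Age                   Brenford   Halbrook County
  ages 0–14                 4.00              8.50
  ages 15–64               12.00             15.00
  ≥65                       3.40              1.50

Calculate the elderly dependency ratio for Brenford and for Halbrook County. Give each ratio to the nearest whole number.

Brenford: 28
Halbrook County: 10

Brenford: 3.40 / 12.00 × 100 = 28
Halbrook County: 1.50 / 15.00 × 100 = 10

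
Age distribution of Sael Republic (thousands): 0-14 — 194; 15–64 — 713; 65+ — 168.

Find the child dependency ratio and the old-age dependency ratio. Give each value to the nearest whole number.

Youth dependency ratio = 194 / 713 × 100 = 27
Old-age dependency ratio = 168 / 713 × 100 = 24

Youth dependency ratio: 27
Old-age dependency ratio: 24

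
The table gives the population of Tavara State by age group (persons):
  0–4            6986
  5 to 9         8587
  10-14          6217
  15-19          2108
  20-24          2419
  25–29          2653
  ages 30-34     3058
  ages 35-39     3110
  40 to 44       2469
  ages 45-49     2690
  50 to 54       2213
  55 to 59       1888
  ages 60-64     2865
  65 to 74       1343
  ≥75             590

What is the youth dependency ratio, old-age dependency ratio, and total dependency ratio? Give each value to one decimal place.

0–14: 6986 + 8587 + 6217 = 21790
15–64: 2108 + 2419 + 2653 + 3058 + 3110 + 2469 + 2690 + 2213 + 1888 + 2865 = 25473
65+: 1343 + 590 = 1933
Youth dependency ratio = 21790 / 25473 × 100 = 85.5
Old-age dependency ratio = 1933 / 25473 × 100 = 7.6
Total dependency ratio = (21790 + 1933) / 25473 × 100 = 23723 / 25473 × 100 = 93.1

Youth dependency ratio: 85.5
Old-age dependency ratio: 7.6
Total dependency ratio: 93.1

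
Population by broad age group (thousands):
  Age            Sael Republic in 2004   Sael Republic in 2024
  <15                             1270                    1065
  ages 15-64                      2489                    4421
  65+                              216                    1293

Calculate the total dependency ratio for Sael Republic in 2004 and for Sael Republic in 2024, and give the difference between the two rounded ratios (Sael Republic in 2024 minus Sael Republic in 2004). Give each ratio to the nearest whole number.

Sael Republic in 2004: 60
Sael Republic in 2024: 53
Difference: -7

Sael Republic in 2004: (1270 + 216) / 2489 × 100 = 1486 / 2489 × 100 = 60
Sael Republic in 2024: (1065 + 1293) / 4421 × 100 = 2358 / 4421 × 100 = 53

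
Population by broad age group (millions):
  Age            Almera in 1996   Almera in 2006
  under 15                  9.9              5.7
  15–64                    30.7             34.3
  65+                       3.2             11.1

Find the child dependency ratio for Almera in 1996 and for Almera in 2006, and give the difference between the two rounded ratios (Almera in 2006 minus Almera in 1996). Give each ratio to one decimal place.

Almera in 1996: 32.2
Almera in 2006: 16.6
Difference: -15.6

Almera in 1996: 9.9 / 30.7 × 100 = 32.2
Almera in 2006: 5.7 / 34.3 × 100 = 16.6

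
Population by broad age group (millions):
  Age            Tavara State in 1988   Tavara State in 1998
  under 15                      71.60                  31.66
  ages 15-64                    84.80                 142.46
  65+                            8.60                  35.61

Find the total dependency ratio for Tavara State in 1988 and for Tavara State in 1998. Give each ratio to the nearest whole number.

Tavara State in 1988: (71.60 + 8.60) / 84.80 × 100 = 80.20 / 84.80 × 100 = 95
Tavara State in 1998: (31.66 + 35.61) / 142.46 × 100 = 67.27 / 142.46 × 100 = 47

Tavara State in 1988: 95
Tavara State in 1998: 47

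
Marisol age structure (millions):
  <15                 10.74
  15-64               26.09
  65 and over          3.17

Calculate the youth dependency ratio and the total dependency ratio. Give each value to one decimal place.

Youth dependency ratio = 10.74 / 26.09 × 100 = 41.2
Total dependency ratio = (10.74 + 3.17) / 26.09 × 100 = 13.91 / 26.09 × 100 = 53.3

Youth dependency ratio: 41.2
Total dependency ratio: 53.3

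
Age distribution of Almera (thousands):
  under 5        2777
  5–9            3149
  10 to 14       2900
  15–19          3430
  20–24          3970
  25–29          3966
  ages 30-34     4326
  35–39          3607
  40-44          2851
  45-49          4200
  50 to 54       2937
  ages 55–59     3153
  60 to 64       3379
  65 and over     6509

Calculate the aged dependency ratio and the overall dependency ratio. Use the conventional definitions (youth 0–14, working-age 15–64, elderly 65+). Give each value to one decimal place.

Old-age dependency ratio: 18.2
Total dependency ratio: 42.8

0–14: 2777 + 3149 + 2900 = 8826
15–64: 3430 + 3970 + 3966 + 4326 + 3607 + 2851 + 4200 + 2937 + 3153 + 3379 = 35819
65+: 6509
Old-age dependency ratio = 6509 / 35819 × 100 = 18.2
Total dependency ratio = (8826 + 6509) / 35819 × 100 = 15335 / 35819 × 100 = 42.8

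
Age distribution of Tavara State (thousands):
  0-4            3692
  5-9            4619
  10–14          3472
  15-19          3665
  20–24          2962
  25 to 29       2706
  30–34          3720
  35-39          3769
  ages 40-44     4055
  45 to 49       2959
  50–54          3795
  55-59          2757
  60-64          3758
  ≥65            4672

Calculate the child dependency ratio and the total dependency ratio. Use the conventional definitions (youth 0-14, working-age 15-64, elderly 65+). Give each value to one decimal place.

0–14: 3692 + 4619 + 3472 = 11783
15–64: 3665 + 2962 + 2706 + 3720 + 3769 + 4055 + 2959 + 3795 + 2757 + 3758 = 34146
65+: 4672
Youth dependency ratio = 11783 / 34146 × 100 = 34.5
Total dependency ratio = (11783 + 4672) / 34146 × 100 = 16455 / 34146 × 100 = 48.2

Youth dependency ratio: 34.5
Total dependency ratio: 48.2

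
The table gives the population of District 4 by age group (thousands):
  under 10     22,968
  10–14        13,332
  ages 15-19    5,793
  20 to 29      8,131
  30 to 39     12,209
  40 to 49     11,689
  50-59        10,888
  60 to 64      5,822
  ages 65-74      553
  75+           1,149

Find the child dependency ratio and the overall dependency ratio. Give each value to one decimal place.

Youth dependency ratio: 66.6
Total dependency ratio: 69.7

0–14: 22,968 + 13,332 = 36,300
15–64: 5,793 + 8,131 + 12,209 + 11,689 + 10,888 + 5,822 = 54,532
65+: 553 + 1,149 = 1,702
Youth dependency ratio = 36,300 / 54,532 × 100 = 66.6
Total dependency ratio = (36,300 + 1,702) / 54,532 × 100 = 38,002 / 54,532 × 100 = 69.7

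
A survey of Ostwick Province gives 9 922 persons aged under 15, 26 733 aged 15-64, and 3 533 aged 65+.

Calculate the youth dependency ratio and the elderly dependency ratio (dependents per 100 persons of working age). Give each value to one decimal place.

Youth dependency ratio: 37.1
Old-age dependency ratio: 13.2

Youth dependency ratio = 9 922 / 26 733 × 100 = 37.1
Old-age dependency ratio = 3 533 / 26 733 × 100 = 13.2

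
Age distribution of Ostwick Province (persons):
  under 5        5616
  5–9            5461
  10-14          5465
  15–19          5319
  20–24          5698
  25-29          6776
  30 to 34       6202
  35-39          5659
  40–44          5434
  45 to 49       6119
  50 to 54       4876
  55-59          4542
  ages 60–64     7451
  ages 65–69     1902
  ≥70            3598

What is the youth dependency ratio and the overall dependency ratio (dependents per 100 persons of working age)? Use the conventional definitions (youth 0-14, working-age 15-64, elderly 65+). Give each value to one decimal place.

0–14: 5616 + 5461 + 5465 = 16542
15–64: 5319 + 5698 + 6776 + 6202 + 5659 + 5434 + 6119 + 4876 + 4542 + 7451 = 58076
65+: 1902 + 3598 = 5500
Youth dependency ratio = 16542 / 58076 × 100 = 28.5
Total dependency ratio = (16542 + 5500) / 58076 × 100 = 22042 / 58076 × 100 = 38.0

Youth dependency ratio: 28.5
Total dependency ratio: 38.0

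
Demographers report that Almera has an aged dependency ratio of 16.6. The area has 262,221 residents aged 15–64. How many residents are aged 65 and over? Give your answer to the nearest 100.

Old-age dependency ratio = elderly / working-age × 100
16.6 = E / 262,221 × 100
⇒ 43,500

Aged 65 and over: 43,500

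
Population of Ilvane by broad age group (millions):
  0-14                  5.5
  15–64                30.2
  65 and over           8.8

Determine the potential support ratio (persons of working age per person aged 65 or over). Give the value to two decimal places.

Potential support ratio: 3.43

Potential support ratio = 30.2 / 8.8 = 3.43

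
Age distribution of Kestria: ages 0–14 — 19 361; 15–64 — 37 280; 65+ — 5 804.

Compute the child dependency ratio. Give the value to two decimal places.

Youth dependency ratio = 19 361 / 37 280 × 100 = 51.93

Youth dependency ratio: 51.93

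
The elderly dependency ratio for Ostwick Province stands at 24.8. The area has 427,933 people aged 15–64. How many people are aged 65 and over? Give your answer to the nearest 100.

Old-age dependency ratio = elderly / working-age × 100
24.8 = E / 427,933 × 100
⇒ 106,100

Aged 65 and over: 106,100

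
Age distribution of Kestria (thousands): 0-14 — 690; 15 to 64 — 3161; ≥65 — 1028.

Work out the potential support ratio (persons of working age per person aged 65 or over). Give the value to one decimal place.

Potential support ratio: 3.1

Potential support ratio = 3161 / 1028 = 3.1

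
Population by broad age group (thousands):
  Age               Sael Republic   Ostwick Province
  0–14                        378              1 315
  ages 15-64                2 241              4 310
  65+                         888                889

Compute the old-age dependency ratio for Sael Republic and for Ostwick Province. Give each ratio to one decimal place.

Sael Republic: 888 / 2 241 × 100 = 39.6
Ostwick Province: 889 / 4 310 × 100 = 20.6

Sael Republic: 39.6
Ostwick Province: 20.6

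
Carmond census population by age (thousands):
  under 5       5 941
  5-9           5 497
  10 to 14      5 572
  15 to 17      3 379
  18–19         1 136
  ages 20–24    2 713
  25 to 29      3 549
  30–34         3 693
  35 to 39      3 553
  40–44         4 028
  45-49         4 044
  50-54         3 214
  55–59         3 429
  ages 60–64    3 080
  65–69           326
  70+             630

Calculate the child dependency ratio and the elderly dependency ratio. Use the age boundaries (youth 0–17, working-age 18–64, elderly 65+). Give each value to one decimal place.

Youth dependency ratio: 62.9
Old-age dependency ratio: 2.9

0–17: 5 941 + 5 497 + 5 572 + 3 379 = 20 389
18–64: 1 136 + 2 713 + 3 549 + 3 693 + 3 553 + 4 028 + 4 044 + 3 214 + 3 429 + 3 080 = 32 439
65+: 326 + 630 = 956
Youth dependency ratio = 20 389 / 32 439 × 100 = 62.9
Old-age dependency ratio = 956 / 32 439 × 100 = 2.9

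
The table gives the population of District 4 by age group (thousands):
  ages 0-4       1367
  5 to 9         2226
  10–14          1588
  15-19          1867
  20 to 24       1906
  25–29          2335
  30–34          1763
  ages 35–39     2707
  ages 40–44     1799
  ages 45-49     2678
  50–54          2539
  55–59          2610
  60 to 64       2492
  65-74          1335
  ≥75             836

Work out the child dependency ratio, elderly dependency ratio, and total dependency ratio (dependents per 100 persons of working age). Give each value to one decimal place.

Youth dependency ratio: 22.8
Old-age dependency ratio: 9.6
Total dependency ratio: 32.4

0–14: 1367 + 2226 + 1588 = 5181
15–64: 1867 + 1906 + 2335 + 1763 + 2707 + 1799 + 2678 + 2539 + 2610 + 2492 = 22696
65+: 1335 + 836 = 2171
Youth dependency ratio = 5181 / 22696 × 100 = 22.8
Old-age dependency ratio = 2171 / 22696 × 100 = 9.6
Total dependency ratio = (5181 + 2171) / 22696 × 100 = 7352 / 22696 × 100 = 32.4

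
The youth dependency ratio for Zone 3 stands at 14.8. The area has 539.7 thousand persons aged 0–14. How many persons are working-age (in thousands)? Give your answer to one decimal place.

Working-age: 3 646.6

Youth dependency ratio = youth / working-age × 100
14.8 = 539.7 / W × 100
⇒ 3 646.6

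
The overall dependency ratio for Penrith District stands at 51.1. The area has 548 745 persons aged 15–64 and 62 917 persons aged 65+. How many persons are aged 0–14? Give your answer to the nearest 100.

Total dependency ratio = (youth + elderly) / working-age × 100
51.1 = (Y + 62 917) / 548 745 × 100
⇒ 217 500

Aged 0–14: 217 500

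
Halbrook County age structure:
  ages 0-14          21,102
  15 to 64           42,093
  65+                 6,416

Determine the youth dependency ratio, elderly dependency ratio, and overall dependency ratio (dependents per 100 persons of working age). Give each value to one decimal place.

Youth dependency ratio: 50.1
Old-age dependency ratio: 15.2
Total dependency ratio: 65.4

Youth dependency ratio = 21,102 / 42,093 × 100 = 50.1
Old-age dependency ratio = 6,416 / 42,093 × 100 = 15.2
Total dependency ratio = (21,102 + 6,416) / 42,093 × 100 = 27,518 / 42,093 × 100 = 65.4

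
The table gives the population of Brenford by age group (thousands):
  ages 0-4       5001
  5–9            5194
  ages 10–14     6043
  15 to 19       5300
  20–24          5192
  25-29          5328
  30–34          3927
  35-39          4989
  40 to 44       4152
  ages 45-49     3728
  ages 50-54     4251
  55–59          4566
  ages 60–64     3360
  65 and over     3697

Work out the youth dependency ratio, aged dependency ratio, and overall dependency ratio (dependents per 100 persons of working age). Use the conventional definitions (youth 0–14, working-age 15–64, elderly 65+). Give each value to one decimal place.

0–14: 5001 + 5194 + 6043 = 16238
15–64: 5300 + 5192 + 5328 + 3927 + 4989 + 4152 + 3728 + 4251 + 4566 + 3360 = 44793
65+: 3697
Youth dependency ratio = 16238 / 44793 × 100 = 36.3
Old-age dependency ratio = 3697 / 44793 × 100 = 8.3
Total dependency ratio = (16238 + 3697) / 44793 × 100 = 19935 / 44793 × 100 = 44.5

Youth dependency ratio: 36.3
Old-age dependency ratio: 8.3
Total dependency ratio: 44.5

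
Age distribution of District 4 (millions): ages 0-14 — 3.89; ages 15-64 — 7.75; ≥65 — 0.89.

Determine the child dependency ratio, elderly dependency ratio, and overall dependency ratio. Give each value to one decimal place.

Youth dependency ratio = 3.89 / 7.75 × 100 = 50.2
Old-age dependency ratio = 0.89 / 7.75 × 100 = 11.5
Total dependency ratio = (3.89 + 0.89) / 7.75 × 100 = 4.78 / 7.75 × 100 = 61.7

Youth dependency ratio: 50.2
Old-age dependency ratio: 11.5
Total dependency ratio: 61.7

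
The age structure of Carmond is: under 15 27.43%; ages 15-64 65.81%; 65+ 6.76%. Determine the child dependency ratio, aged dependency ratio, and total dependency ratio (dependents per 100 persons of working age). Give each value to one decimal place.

Youth dependency ratio: 41.7
Old-age dependency ratio: 10.3
Total dependency ratio: 52.0

Youth dependency ratio = 27.43 / 65.81 × 100 = 41.7
Old-age dependency ratio = 6.76 / 65.81 × 100 = 10.3
Total dependency ratio = (27.43 + 6.76) / 65.81 × 100 = 34.19 / 65.81 × 100 = 52.0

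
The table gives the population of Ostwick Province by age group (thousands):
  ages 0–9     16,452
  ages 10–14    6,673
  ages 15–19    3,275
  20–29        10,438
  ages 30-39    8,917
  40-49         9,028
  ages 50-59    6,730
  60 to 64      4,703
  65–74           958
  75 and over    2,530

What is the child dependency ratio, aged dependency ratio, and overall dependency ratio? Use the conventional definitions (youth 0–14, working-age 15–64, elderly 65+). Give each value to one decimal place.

Youth dependency ratio: 53.7
Old-age dependency ratio: 8.1
Total dependency ratio: 61.8

0–14: 16,452 + 6,673 = 23,125
15–64: 3,275 + 10,438 + 8,917 + 9,028 + 6,730 + 4,703 = 43,091
65+: 958 + 2,530 = 3,488
Youth dependency ratio = 23,125 / 43,091 × 100 = 53.7
Old-age dependency ratio = 3,488 / 43,091 × 100 = 8.1
Total dependency ratio = (23,125 + 3,488) / 43,091 × 100 = 26,613 / 43,091 × 100 = 61.8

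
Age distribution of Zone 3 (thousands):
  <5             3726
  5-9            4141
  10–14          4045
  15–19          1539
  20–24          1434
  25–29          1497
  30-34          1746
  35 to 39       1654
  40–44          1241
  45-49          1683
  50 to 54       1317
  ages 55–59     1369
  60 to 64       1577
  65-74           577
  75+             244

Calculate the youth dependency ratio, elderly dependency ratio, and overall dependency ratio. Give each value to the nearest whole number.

Youth dependency ratio: 79
Old-age dependency ratio: 5
Total dependency ratio: 85

0–14: 3726 + 4141 + 4045 = 11912
15–64: 1539 + 1434 + 1497 + 1746 + 1654 + 1241 + 1683 + 1317 + 1369 + 1577 = 15057
65+: 577 + 244 = 821
Youth dependency ratio = 11912 / 15057 × 100 = 79
Old-age dependency ratio = 821 / 15057 × 100 = 5
Total dependency ratio = (11912 + 821) / 15057 × 100 = 12733 / 15057 × 100 = 85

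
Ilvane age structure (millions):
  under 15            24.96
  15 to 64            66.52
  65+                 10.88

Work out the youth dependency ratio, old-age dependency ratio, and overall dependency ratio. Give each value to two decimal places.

Youth dependency ratio = 24.96 / 66.52 × 100 = 37.52
Old-age dependency ratio = 10.88 / 66.52 × 100 = 16.36
Total dependency ratio = (24.96 + 10.88) / 66.52 × 100 = 35.84 / 66.52 × 100 = 53.88

Youth dependency ratio: 37.52
Old-age dependency ratio: 16.36
Total dependency ratio: 53.88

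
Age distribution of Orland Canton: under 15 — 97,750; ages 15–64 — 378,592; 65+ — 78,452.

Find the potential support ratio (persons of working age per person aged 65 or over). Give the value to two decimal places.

Potential support ratio = 378,592 / 78,452 = 4.83

Potential support ratio: 4.83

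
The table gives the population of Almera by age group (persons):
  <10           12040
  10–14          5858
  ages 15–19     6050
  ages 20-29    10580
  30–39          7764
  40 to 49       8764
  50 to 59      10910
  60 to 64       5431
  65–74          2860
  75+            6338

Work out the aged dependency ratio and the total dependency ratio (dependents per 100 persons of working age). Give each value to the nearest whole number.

Old-age dependency ratio: 19
Total dependency ratio: 55

0–14: 12040 + 5858 = 17898
15–64: 6050 + 10580 + 7764 + 8764 + 10910 + 5431 = 49499
65+: 2860 + 6338 = 9198
Old-age dependency ratio = 9198 / 49499 × 100 = 19
Total dependency ratio = (17898 + 9198) / 49499 × 100 = 27096 / 49499 × 100 = 55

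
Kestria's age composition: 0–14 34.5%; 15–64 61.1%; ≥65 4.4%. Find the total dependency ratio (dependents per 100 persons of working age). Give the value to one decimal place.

Total dependency ratio = (34.5 + 4.4) / 61.1 × 100 = 38.9 / 61.1 × 100 = 63.7

Total dependency ratio: 63.7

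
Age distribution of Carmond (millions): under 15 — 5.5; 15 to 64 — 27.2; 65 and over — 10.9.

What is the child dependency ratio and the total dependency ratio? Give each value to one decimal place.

Youth dependency ratio: 20.2
Total dependency ratio: 60.3

Youth dependency ratio = 5.5 / 27.2 × 100 = 20.2
Total dependency ratio = (5.5 + 10.9) / 27.2 × 100 = 16.4 / 27.2 × 100 = 60.3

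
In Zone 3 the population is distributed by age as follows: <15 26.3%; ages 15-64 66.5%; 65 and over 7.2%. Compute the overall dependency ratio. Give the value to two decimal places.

Total dependency ratio: 50.38

Total dependency ratio = (26.3 + 7.2) / 66.5 × 100 = 33.5 / 66.5 × 100 = 50.38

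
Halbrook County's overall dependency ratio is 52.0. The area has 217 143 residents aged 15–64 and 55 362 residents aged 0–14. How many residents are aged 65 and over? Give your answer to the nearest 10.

Aged 65 and over: 57 550

Total dependency ratio = (youth + elderly) / working-age × 100
52.0 = (55 362 + E) / 217 143 × 100
⇒ 57 550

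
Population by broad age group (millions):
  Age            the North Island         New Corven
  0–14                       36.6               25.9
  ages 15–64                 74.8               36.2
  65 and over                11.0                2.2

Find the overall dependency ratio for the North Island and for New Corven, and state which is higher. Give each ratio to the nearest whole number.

the North Island: (36.6 + 11.0) / 74.8 × 100 = 47.6 / 74.8 × 100 = 64
New Corven: (25.9 + 2.2) / 36.2 × 100 = 28.1 / 36.2 × 100 = 78

the North Island: 64
New Corven: 78
Higher: New Corven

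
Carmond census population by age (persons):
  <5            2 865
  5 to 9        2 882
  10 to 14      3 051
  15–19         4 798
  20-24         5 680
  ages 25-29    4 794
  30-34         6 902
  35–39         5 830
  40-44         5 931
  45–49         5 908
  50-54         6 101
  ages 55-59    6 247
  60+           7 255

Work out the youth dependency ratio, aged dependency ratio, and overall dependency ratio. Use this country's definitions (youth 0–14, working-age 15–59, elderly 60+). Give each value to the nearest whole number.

Youth dependency ratio: 17
Old-age dependency ratio: 14
Total dependency ratio: 31

0–14: 2 865 + 2 882 + 3 051 = 8 798
15–59: 4 798 + 5 680 + 4 794 + 6 902 + 5 830 + 5 931 + 5 908 + 6 101 + 6 247 = 52 191
60+: 7 255
Youth dependency ratio = 8 798 / 52 191 × 100 = 17
Old-age dependency ratio = 7 255 / 52 191 × 100 = 14
Total dependency ratio = (8 798 + 7 255) / 52 191 × 100 = 16 053 / 52 191 × 100 = 31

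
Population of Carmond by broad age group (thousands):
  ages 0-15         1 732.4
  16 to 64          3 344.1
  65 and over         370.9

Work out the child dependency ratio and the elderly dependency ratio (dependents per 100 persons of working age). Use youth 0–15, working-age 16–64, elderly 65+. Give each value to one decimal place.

Youth dependency ratio: 51.8
Old-age dependency ratio: 11.1

Youth dependency ratio = 1 732.4 / 3 344.1 × 100 = 51.8
Old-age dependency ratio = 370.9 / 3 344.1 × 100 = 11.1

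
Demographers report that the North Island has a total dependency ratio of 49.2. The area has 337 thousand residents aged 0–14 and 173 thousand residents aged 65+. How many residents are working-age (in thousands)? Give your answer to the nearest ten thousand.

Total dependency ratio = (youth + elderly) / working-age × 100
49.2 = (337 + 173) / W × 100
⇒ 1,040

Working-age: 1,040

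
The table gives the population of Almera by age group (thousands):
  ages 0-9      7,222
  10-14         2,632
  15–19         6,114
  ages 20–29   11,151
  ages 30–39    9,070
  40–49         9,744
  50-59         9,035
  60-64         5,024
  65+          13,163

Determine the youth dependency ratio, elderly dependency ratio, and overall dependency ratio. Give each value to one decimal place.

Youth dependency ratio: 19.7
Old-age dependency ratio: 26.3
Total dependency ratio: 45.9

0–14: 7,222 + 2,632 = 9,854
15–64: 6,114 + 11,151 + 9,070 + 9,744 + 9,035 + 5,024 = 50,138
65+: 13,163
Youth dependency ratio = 9,854 / 50,138 × 100 = 19.7
Old-age dependency ratio = 13,163 / 50,138 × 100 = 26.3
Total dependency ratio = (9,854 + 13,163) / 50,138 × 100 = 23,017 / 50,138 × 100 = 45.9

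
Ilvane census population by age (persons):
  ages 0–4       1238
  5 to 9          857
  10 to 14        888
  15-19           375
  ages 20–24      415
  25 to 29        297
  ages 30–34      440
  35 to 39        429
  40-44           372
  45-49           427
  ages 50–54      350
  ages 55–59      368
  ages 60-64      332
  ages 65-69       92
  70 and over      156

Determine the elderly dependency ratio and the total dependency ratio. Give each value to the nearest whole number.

0–14: 1238 + 857 + 888 = 2983
15–64: 375 + 415 + 297 + 440 + 429 + 372 + 427 + 350 + 368 + 332 = 3805
65+: 92 + 156 = 248
Old-age dependency ratio = 248 / 3805 × 100 = 7
Total dependency ratio = (2983 + 248) / 3805 × 100 = 3231 / 3805 × 100 = 85

Old-age dependency ratio: 7
Total dependency ratio: 85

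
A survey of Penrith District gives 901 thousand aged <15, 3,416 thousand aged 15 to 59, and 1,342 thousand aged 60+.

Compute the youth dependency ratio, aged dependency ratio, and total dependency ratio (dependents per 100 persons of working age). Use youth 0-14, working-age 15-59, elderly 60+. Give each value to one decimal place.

Youth dependency ratio = 901 / 3,416 × 100 = 26.4
Old-age dependency ratio = 1,342 / 3,416 × 100 = 39.3
Total dependency ratio = (901 + 1,342) / 3,416 × 100 = 2,243 / 3,416 × 100 = 65.7

Youth dependency ratio: 26.4
Old-age dependency ratio: 39.3
Total dependency ratio: 65.7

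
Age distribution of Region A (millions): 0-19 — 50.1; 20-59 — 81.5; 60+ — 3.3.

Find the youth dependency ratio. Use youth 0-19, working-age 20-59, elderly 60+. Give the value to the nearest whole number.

Youth dependency ratio: 61

Youth dependency ratio = 50.1 / 81.5 × 100 = 61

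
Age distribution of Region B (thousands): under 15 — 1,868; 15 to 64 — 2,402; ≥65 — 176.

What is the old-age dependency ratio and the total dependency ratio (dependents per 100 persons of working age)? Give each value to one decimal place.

Old-age dependency ratio = 176 / 2,402 × 100 = 7.3
Total dependency ratio = (1,868 + 176) / 2,402 × 100 = 2,044 / 2,402 × 100 = 85.1

Old-age dependency ratio: 7.3
Total dependency ratio: 85.1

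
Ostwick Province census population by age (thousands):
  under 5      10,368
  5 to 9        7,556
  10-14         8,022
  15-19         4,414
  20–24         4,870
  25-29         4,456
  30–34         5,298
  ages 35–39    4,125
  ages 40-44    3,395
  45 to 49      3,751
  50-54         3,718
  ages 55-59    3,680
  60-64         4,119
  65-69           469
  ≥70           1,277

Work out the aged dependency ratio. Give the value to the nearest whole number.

Old-age dependency ratio: 4

0–14: 10,368 + 7,556 + 8,022 = 25,946
15–64: 4,414 + 4,870 + 4,456 + 5,298 + 4,125 + 3,395 + 3,751 + 3,718 + 3,680 + 4,119 = 41,826
65+: 469 + 1,277 = 1,746
Old-age dependency ratio = 1,746 / 41,826 × 100 = 4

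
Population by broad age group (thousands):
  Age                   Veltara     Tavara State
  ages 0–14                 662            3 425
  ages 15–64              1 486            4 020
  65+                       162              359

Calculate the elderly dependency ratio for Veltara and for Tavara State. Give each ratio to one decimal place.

Veltara: 162 / 1 486 × 100 = 10.9
Tavara State: 359 / 4 020 × 100 = 8.9

Veltara: 10.9
Tavara State: 8.9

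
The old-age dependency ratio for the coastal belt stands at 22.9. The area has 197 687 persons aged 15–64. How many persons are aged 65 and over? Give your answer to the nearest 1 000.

Aged 65 and over: 45 000

Old-age dependency ratio = elderly / working-age × 100
22.9 = E / 197 687 × 100
⇒ 45 000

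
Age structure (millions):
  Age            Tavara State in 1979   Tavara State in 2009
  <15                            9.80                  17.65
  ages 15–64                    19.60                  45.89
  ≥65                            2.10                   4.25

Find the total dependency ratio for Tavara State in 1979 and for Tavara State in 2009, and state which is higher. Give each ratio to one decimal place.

Tavara State in 1979: 60.7
Tavara State in 2009: 47.7
Higher: Tavara State in 1979

Tavara State in 1979: (9.80 + 2.10) / 19.60 × 100 = 11.90 / 19.60 × 100 = 60.7
Tavara State in 2009: (17.65 + 4.25) / 45.89 × 100 = 21.90 / 45.89 × 100 = 47.7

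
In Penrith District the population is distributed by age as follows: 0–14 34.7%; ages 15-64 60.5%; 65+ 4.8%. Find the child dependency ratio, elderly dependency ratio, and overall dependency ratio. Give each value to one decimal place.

Youth dependency ratio = 34.7 / 60.5 × 100 = 57.4
Old-age dependency ratio = 4.8 / 60.5 × 100 = 7.9
Total dependency ratio = (34.7 + 4.8) / 60.5 × 100 = 39.5 / 60.5 × 100 = 65.3

Youth dependency ratio: 57.4
Old-age dependency ratio: 7.9
Total dependency ratio: 65.3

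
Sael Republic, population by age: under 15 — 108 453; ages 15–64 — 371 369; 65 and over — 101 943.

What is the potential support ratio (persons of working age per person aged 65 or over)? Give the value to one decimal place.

Potential support ratio: 3.6

Potential support ratio = 371 369 / 101 943 = 3.6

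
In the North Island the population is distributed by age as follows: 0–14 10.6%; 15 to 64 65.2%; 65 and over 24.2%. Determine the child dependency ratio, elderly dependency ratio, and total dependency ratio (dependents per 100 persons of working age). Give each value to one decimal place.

Youth dependency ratio = 10.6 / 65.2 × 100 = 16.3
Old-age dependency ratio = 24.2 / 65.2 × 100 = 37.1
Total dependency ratio = (10.6 + 24.2) / 65.2 × 100 = 34.8 / 65.2 × 100 = 53.4

Youth dependency ratio: 16.3
Old-age dependency ratio: 37.1
Total dependency ratio: 53.4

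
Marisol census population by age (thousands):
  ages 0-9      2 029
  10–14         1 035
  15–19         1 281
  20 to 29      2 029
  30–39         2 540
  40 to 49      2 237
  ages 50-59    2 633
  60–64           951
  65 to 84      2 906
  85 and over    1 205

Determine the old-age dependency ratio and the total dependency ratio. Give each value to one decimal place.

Old-age dependency ratio: 35.2
Total dependency ratio: 61.5

0–14: 2 029 + 1 035 = 3 064
15–64: 1 281 + 2 029 + 2 540 + 2 237 + 2 633 + 951 = 11 671
65+: 2 906 + 1 205 = 4 111
Old-age dependency ratio = 4 111 / 11 671 × 100 = 35.2
Total dependency ratio = (3 064 + 4 111) / 11 671 × 100 = 7 175 / 11 671 × 100 = 61.5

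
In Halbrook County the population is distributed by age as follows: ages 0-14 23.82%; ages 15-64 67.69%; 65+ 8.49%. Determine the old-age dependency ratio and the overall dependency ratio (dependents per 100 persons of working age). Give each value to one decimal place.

Old-age dependency ratio = 8.49 / 67.69 × 100 = 12.5
Total dependency ratio = (23.82 + 8.49) / 67.69 × 100 = 32.31 / 67.69 × 100 = 47.7

Old-age dependency ratio: 12.5
Total dependency ratio: 47.7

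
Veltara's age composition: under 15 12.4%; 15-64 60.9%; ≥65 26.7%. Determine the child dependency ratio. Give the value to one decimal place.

Youth dependency ratio = 12.4 / 60.9 × 100 = 20.4

Youth dependency ratio: 20.4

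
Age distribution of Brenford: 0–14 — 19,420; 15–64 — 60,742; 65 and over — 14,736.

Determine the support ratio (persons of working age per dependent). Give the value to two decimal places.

Support ratio = 60,742 / (19,420 + 14,736) = 60,742 / 34,156 = 1.78

Support ratio: 1.78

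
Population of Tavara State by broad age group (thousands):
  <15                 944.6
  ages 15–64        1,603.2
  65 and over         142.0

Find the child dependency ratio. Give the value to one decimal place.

Youth dependency ratio = 944.6 / 1,603.2 × 100 = 58.9

Youth dependency ratio: 58.9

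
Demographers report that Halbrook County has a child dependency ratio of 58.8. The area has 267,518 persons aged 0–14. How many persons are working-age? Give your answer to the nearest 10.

Youth dependency ratio = youth / working-age × 100
58.8 = 267,518 / W × 100
⇒ 454,960

Working-age: 454,960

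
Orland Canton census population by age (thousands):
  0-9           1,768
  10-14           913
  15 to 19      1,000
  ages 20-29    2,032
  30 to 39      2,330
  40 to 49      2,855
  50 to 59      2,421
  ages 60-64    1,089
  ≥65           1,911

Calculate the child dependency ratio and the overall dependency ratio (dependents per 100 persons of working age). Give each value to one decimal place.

0–14: 1,768 + 913 = 2,681
15–64: 1,000 + 2,032 + 2,330 + 2,855 + 2,421 + 1,089 = 11,727
65+: 1,911
Youth dependency ratio = 2,681 / 11,727 × 100 = 22.9
Total dependency ratio = (2,681 + 1,911) / 11,727 × 100 = 4,592 / 11,727 × 100 = 39.2

Youth dependency ratio: 22.9
Total dependency ratio: 39.2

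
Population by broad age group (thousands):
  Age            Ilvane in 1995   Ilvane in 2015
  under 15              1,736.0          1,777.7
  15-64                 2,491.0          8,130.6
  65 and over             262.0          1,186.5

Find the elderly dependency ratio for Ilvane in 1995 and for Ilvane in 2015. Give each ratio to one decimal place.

Ilvane in 1995: 262.0 / 2,491.0 × 100 = 10.5
Ilvane in 2015: 1,186.5 / 8,130.6 × 100 = 14.6

Ilvane in 1995: 10.5
Ilvane in 2015: 14.6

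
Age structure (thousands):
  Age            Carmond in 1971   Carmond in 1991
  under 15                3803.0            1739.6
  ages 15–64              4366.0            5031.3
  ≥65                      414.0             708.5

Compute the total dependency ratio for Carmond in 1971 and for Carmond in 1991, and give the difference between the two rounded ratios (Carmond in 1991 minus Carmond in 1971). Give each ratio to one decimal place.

Carmond in 1971: 96.6
Carmond in 1991: 48.7
Difference: -47.9

Carmond in 1971: (3803.0 + 414.0) / 4366.0 × 100 = 4217.0 / 4366.0 × 100 = 96.6
Carmond in 1991: (1739.6 + 708.5) / 5031.3 × 100 = 2448.1 / 5031.3 × 100 = 48.7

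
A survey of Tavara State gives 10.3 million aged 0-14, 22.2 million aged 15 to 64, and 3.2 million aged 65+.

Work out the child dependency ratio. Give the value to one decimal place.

Youth dependency ratio = 10.3 / 22.2 × 100 = 46.4

Youth dependency ratio: 46.4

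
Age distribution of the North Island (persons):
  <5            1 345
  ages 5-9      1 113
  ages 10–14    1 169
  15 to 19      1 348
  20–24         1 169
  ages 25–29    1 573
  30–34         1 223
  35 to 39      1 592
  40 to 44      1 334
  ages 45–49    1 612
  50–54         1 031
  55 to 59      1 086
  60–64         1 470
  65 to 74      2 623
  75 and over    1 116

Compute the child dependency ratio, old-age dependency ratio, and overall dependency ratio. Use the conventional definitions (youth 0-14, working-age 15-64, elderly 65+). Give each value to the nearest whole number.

0–14: 1 345 + 1 113 + 1 169 = 3 627
15–64: 1 348 + 1 169 + 1 573 + 1 223 + 1 592 + 1 334 + 1 612 + 1 031 + 1 086 + 1 470 = 13 438
65+: 2 623 + 1 116 = 3 739
Youth dependency ratio = 3 627 / 13 438 × 100 = 27
Old-age dependency ratio = 3 739 / 13 438 × 100 = 28
Total dependency ratio = (3 627 + 3 739) / 13 438 × 100 = 7 366 / 13 438 × 100 = 55

Youth dependency ratio: 27
Old-age dependency ratio: 28
Total dependency ratio: 55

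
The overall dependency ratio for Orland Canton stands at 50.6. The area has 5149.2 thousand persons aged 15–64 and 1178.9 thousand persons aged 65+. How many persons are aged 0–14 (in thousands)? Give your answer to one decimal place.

Total dependency ratio = (youth + elderly) / working-age × 100
50.6 = (Y + 1178.9) / 5149.2 × 100
⇒ 1426.6

Aged 0–14: 1426.6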